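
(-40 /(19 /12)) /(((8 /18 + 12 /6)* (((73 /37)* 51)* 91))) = -26640/23602579 = 0.00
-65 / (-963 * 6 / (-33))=-715/1926 = -0.37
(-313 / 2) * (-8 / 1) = 1252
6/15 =2/5 = 0.40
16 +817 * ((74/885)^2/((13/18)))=27048984/1131325 = 23.91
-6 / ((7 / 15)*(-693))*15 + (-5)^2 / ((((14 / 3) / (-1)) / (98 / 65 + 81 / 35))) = -20.20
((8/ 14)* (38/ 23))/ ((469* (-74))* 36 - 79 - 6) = -152/201169661 = 0.00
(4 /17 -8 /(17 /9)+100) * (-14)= -1344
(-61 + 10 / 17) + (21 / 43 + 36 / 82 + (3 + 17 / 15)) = -24883888/449565 = -55.35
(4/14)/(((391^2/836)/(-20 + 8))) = -20064/1070167 = -0.02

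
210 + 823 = 1033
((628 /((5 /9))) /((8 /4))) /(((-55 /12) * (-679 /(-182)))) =-881712/26675 = -33.05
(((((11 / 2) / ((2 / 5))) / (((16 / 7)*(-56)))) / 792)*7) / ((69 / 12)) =-35/211968 = 0.00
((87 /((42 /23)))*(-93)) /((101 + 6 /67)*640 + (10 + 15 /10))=-1385359/20232289 = -0.07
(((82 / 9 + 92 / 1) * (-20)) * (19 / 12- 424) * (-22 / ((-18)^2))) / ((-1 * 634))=126851725/1386558 = 91.49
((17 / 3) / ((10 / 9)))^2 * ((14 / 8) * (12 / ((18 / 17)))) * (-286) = -14753739/100 = -147537.39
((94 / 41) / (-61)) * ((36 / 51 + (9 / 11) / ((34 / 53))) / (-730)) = 34827/341411510 = 0.00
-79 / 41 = -1.93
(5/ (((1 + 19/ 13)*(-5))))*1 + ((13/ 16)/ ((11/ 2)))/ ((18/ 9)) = -117/352 = -0.33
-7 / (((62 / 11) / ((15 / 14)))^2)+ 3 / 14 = -4161/107632 = -0.04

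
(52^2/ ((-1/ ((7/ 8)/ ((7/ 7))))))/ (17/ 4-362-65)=9464/1691 = 5.60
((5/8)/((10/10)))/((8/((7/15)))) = 7/192 = 0.04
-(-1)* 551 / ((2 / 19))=10469/2 = 5234.50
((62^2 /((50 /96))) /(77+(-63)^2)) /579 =30752/9760975 = 0.00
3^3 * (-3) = -81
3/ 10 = 0.30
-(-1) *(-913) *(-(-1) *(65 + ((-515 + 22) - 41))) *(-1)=-428197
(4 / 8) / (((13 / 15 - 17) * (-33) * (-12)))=-5/63888 = 0.00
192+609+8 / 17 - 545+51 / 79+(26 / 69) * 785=51236813/92667 = 552.91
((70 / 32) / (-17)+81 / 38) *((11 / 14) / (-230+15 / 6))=-113861/16460080 = -0.01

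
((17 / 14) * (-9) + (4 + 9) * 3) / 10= 393/140 = 2.81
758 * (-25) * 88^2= -146748800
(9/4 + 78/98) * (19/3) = 3781/196 = 19.29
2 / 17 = 0.12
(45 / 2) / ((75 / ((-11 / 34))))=-33/340 = -0.10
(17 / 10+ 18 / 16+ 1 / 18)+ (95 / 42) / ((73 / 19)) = 638207/183960 = 3.47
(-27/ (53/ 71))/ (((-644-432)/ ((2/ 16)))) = 1917/456224 = 0.00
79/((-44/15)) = -1185/44 = -26.93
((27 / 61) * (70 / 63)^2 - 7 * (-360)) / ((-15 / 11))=-1014772/549 = -1848.40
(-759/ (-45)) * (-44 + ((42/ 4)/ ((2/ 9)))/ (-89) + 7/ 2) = -692.05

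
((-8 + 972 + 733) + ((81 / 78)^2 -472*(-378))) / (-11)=-121757117/7436 = -16374.01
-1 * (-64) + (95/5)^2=425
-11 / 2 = -5.50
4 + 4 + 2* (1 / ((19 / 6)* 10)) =766/95 = 8.06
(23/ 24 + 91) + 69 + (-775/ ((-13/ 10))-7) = 234035/312 = 750.11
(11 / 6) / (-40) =-11/240 = -0.05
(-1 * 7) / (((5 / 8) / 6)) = -336/5 = -67.20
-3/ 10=-0.30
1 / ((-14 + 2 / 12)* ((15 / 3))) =-6/415 = -0.01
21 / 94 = 0.22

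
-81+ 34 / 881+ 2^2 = -67803/881 = -76.96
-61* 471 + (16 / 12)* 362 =-84745/3 = -28248.33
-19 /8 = -2.38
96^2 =9216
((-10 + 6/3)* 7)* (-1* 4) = 224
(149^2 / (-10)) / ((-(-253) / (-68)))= 754834/1265 = 596.71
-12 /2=-6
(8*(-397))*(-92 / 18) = 146096/9 = 16232.89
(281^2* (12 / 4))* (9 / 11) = 2131947/11 = 193813.36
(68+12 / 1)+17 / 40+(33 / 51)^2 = 934553/11560 = 80.84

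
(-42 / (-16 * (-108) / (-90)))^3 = 42875/4096 = 10.47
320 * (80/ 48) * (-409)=-654400/3 = -218133.33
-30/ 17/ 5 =-6/17 = -0.35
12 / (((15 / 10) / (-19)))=-152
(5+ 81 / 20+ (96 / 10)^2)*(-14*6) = -212541/25 = -8501.64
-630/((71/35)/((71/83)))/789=-7350/21829 = -0.34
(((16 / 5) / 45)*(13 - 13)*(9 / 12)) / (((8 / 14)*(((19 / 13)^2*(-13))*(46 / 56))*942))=0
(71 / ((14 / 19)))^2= 1819801/196 = 9284.70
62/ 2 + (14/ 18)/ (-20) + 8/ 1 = 7013/180 = 38.96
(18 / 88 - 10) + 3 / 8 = -829/88 = -9.42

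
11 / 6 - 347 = -2071/6 = -345.17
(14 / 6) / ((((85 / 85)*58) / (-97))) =-3.90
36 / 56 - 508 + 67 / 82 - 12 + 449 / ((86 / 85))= -1845251/24682 = -74.76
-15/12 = -5/4 = -1.25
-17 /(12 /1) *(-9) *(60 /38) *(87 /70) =13311/532 = 25.02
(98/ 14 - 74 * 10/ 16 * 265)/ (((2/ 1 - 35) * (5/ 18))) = 146991/110 = 1336.28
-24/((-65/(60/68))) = 72/221 = 0.33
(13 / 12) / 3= 13/36 = 0.36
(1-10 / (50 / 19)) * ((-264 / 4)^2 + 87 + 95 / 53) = -3298036/265 = -12445.42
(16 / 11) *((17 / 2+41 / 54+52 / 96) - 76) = -28598/297 = -96.29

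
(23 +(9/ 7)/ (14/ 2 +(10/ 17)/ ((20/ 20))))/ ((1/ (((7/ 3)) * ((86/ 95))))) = 13948/285 = 48.94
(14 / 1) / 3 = 14/3 = 4.67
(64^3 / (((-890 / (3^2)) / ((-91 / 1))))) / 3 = 35782656/445 = 80410.46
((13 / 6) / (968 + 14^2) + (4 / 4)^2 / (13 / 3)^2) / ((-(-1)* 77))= 65053/90882792 = 0.00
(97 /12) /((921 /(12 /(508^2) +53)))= 331677047/713030832 = 0.47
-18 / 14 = -9/7 = -1.29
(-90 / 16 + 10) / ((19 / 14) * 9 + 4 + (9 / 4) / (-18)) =245/901 = 0.27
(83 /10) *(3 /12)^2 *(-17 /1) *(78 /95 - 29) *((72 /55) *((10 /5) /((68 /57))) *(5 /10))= 5999157/22000 = 272.69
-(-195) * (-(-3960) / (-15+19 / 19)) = -386100/7 = -55157.14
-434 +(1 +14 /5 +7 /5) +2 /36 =-38587/90 = -428.74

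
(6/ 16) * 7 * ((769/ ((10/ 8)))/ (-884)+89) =256137/1105 = 231.80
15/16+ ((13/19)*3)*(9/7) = 7611/2128 = 3.58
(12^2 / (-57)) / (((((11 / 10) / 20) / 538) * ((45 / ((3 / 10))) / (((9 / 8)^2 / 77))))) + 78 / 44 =-30099/32186 = -0.94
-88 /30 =-2.93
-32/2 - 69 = -85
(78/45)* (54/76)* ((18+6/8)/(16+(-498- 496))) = -585/24776 = -0.02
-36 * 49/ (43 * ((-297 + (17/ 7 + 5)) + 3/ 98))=172872/1220125 = 0.14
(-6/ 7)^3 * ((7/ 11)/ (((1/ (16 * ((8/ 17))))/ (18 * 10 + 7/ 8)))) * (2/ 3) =-3333888/9163 = -363.84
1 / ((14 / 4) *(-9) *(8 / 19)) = -19/252 = -0.08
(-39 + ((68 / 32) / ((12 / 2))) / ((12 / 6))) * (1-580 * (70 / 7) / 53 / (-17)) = -24974627/86496 = -288.74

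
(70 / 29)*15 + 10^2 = 3950/29 = 136.21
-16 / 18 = -8/9 = -0.89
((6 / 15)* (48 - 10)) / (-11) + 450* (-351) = -8687326/55 = -157951.38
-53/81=-0.65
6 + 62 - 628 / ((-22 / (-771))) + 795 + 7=-21138.55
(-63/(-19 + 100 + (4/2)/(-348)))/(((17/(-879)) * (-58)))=-166131/239581 = -0.69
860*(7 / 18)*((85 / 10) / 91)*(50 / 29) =182750/3393 = 53.86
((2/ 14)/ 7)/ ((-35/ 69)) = -69/1715 = -0.04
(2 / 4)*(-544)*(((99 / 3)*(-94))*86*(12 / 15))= 290247936/5 = 58049587.20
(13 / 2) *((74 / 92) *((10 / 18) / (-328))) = -2405/271584 = -0.01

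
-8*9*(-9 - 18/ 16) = 729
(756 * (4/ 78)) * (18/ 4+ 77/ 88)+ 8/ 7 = 19067/91 = 209.53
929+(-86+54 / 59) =49791/59 = 843.92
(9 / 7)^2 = 1.65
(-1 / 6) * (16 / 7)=-8/21 = -0.38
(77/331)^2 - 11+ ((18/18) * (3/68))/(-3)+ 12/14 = -526905231/52151036 = -10.10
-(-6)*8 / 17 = 48/17 = 2.82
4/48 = 1/12 = 0.08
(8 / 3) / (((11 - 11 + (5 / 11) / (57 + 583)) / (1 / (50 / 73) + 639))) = 180353536/75 = 2404713.81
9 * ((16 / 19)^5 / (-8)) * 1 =-1179648/2476099 = -0.48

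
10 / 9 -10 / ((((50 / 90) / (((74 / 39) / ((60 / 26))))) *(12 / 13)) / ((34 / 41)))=-22481/1845 = -12.18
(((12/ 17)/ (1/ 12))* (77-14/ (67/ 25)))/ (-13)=-692496/14807 = -46.77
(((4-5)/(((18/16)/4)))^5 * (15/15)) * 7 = -234881024/59049 = -3977.73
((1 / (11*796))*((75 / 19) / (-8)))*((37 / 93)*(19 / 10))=-185/4342976 = 0.00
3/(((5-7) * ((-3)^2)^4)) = -1/4374 = 0.00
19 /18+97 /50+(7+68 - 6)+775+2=191024/225 = 849.00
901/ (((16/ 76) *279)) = 17119/1116 = 15.34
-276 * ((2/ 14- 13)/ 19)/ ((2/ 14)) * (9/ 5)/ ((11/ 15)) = 670680/209 = 3209.00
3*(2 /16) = 3/8 = 0.38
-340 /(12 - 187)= 68/35 = 1.94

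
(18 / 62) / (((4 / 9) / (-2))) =-81/62 = -1.31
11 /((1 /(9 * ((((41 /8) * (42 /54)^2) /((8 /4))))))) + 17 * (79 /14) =251389/1008 = 249.39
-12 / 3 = -4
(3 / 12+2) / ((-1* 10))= -9/40 = -0.22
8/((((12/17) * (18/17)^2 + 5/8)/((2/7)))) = 628864/389683 = 1.61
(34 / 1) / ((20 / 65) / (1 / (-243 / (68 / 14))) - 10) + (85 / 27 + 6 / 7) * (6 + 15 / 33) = 143003279/5833674 = 24.51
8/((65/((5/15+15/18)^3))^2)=117649/24640200 = 0.00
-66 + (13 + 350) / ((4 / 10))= 1683/2 = 841.50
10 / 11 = 0.91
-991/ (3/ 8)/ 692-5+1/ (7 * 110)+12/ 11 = -3087811/399630 = -7.73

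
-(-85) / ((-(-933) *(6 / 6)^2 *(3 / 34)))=2890/2799 = 1.03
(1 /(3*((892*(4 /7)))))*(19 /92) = 133/984768 = 0.00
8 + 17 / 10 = 97/10 = 9.70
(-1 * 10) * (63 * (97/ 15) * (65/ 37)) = -264810/37 = -7157.03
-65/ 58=-1.12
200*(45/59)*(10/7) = 90000/413 = 217.92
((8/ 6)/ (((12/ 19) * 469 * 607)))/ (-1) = -19/2562147 = 0.00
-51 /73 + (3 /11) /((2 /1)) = -903/1606 = -0.56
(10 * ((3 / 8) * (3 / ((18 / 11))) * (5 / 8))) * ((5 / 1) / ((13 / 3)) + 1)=1925/208 = 9.25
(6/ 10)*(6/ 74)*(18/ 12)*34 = 459/185 = 2.48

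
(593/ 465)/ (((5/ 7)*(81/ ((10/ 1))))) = 8302/37665 = 0.22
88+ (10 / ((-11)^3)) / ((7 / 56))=117048/1331 = 87.94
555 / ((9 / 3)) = 185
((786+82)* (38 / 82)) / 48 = 4123/492 = 8.38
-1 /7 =-0.14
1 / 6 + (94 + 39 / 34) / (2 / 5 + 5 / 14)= 680251/5406 = 125.83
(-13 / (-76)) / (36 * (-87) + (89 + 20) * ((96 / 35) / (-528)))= -5005/91658888 = 0.00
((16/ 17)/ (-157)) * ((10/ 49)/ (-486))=80/31779783 = 0.00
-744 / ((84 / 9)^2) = -837/98 = -8.54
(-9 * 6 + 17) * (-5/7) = 185/7 = 26.43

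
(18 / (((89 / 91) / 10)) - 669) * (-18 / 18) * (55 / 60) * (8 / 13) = 316514/1157 = 273.56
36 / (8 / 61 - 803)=-732/16325 = -0.04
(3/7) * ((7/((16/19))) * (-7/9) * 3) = -133/16 = -8.31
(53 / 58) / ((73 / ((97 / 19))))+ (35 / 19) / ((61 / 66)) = 10094141/4907206 = 2.06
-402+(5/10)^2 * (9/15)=-8037/20 = -401.85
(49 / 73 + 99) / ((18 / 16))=58208/657 = 88.60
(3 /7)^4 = 81/2401 = 0.03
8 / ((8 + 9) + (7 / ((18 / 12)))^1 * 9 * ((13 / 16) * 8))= 4/145 = 0.03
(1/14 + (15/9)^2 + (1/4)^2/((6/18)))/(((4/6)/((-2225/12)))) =-6810725/8064 = -844.58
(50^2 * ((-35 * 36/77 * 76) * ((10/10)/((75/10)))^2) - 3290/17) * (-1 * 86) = 892008340/187 = 4770098.07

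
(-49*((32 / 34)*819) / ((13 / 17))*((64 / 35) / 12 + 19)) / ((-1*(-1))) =-4729872/5 = -945974.40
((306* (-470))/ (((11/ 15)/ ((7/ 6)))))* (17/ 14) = -3056175/11 = -277834.09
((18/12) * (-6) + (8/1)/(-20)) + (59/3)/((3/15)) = 1334/15 = 88.93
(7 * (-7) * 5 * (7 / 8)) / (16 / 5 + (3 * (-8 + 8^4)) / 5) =-1715/19648 = -0.09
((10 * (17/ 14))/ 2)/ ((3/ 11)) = 22.26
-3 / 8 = -0.38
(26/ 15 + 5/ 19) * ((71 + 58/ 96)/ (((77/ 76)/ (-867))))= -80740531/660 = -122334.14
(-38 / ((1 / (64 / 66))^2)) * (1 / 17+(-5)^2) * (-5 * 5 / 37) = 138137600/228327 = 605.00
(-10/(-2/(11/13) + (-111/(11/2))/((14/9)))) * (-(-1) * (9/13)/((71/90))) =623700/1090063 = 0.57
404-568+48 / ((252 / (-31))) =-3568/21 = -169.90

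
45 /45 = 1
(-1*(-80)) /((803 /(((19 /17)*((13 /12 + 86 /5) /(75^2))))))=83372/230360625 = 0.00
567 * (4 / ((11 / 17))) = 38556/11 = 3505.09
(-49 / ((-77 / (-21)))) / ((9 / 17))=-833/33 = -25.24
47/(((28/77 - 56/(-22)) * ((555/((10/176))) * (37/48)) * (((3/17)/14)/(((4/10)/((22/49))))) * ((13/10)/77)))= 1918399/213564 = 8.98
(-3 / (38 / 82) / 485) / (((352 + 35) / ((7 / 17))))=-287/20208495 = 0.00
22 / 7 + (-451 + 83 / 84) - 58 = -42409/84 = -504.87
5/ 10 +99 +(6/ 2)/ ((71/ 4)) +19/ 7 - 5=96799/994 = 97.38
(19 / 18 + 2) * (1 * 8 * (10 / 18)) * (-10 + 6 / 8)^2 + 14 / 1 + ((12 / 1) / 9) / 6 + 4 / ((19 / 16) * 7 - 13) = 9520163/8100 = 1175.33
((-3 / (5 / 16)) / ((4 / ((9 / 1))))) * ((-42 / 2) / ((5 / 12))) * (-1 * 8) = -217728/25 = -8709.12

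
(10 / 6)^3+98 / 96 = 2441/432 = 5.65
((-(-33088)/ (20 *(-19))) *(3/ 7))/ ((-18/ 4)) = 16544/1995 = 8.29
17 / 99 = 0.17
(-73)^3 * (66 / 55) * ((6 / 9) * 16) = -24897088/5 = -4979417.60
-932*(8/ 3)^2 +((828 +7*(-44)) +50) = -54518/9 = -6057.56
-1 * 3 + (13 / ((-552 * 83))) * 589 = -145105/45816 = -3.17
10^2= 100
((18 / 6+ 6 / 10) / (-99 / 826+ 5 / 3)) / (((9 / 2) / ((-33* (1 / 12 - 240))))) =78475782/19165 = 4094.74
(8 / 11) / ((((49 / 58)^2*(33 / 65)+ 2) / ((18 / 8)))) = 3935880/5682083 = 0.69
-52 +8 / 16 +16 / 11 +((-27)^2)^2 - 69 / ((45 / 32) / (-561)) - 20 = 61478709/110 = 558897.35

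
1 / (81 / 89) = 89/81 = 1.10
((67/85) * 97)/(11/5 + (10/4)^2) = 25996/2873 = 9.05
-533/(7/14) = -1066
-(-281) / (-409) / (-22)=281/8998 = 0.03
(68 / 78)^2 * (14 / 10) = 8092/7605 = 1.06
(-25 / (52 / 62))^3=-465484375/17576 = -26484.09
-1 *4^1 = -4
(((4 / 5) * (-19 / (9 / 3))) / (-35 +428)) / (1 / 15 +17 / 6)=-152/34191 = 0.00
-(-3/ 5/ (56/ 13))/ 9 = 0.02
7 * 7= 49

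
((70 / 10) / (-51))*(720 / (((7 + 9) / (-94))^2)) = -231945/68 = -3410.96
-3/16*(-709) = 2127/16 = 132.94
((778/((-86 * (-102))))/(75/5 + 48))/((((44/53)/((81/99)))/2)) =20617/7429884 = 0.00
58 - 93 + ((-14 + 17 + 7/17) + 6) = -435/17 = -25.59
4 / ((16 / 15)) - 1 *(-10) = 55/4 = 13.75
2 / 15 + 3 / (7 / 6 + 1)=296/195 = 1.52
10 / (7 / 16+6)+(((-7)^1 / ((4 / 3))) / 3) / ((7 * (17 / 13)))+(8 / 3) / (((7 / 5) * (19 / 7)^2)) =12294023/7585332 = 1.62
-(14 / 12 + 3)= -25/6 = -4.17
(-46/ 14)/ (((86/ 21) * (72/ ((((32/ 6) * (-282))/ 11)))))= 2162/1419 = 1.52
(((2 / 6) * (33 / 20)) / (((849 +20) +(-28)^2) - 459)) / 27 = 11/644760 = 0.00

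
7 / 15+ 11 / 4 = 193/60 = 3.22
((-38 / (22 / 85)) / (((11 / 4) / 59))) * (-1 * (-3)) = -1143420/121 = -9449.75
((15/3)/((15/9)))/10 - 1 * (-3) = 33/10 = 3.30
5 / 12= 0.42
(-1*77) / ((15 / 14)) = -1078/15 = -71.87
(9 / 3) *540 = 1620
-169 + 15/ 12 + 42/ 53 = -35395/212 = -166.96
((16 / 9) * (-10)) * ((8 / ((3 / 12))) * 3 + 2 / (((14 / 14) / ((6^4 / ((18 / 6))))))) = -51200/3 = -17066.67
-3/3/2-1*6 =-13/2 = -6.50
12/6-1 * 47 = -45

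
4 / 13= 0.31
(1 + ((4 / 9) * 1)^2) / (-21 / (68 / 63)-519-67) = -6596/3334851 = 0.00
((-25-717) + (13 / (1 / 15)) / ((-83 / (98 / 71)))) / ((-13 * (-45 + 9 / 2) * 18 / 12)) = -17566864/18615987 = -0.94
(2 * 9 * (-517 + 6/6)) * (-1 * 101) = 938088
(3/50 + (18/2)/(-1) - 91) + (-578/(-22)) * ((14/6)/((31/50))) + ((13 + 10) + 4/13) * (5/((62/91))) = 140237/825 = 169.98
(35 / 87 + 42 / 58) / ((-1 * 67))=-0.02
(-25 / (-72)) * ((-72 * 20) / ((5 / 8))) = -800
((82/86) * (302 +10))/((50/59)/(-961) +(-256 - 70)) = -60441134/66234061 = -0.91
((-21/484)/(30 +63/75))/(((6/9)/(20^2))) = -26250/31097 = -0.84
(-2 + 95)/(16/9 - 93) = -837/821 = -1.02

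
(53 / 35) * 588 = 4452/5 = 890.40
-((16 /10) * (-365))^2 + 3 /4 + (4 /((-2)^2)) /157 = -214182693/628 = -341055.24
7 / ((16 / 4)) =7/4 = 1.75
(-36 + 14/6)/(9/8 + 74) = -808/1803 = -0.45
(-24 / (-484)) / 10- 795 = -480972/605 = -795.00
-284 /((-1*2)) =142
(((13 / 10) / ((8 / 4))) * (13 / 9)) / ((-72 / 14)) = -1183/6480 = -0.18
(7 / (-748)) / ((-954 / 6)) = 7/118932 = 0.00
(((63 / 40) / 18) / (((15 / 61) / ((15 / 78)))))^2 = 182329/38937600 = 0.00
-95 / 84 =-1.13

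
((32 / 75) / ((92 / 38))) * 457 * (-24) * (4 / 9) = -4445696/5175 = -859.07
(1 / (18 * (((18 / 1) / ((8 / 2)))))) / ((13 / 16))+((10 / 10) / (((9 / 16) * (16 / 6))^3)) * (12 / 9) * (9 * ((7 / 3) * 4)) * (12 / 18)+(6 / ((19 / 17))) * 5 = 979958/20007 = 48.98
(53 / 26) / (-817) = -53/21242 = 0.00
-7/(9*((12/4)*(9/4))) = -28/243 = -0.12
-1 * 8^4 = -4096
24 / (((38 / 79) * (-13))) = -948/247 = -3.84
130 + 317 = 447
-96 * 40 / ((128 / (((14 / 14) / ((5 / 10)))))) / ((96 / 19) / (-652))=15485/2 = 7742.50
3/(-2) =-3/2 = -1.50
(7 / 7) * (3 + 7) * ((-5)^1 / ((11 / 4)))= -18.18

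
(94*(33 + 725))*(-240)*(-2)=34200960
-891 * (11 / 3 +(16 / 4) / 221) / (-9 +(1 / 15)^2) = 14841225/40664 = 364.97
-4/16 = -1/4 = -0.25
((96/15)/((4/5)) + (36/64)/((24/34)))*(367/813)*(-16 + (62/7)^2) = 52688355/212464 = 247.99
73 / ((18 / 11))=803/18 = 44.61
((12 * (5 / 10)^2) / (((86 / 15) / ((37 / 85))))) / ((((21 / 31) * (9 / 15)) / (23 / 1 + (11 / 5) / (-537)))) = 12.89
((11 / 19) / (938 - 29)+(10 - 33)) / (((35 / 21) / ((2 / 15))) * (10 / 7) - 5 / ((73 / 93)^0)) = -1390277/777195 = -1.79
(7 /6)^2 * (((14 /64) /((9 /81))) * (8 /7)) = 49/16 = 3.06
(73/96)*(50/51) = 1825/2448 = 0.75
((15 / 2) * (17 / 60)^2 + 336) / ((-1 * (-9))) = 161569/4320 = 37.40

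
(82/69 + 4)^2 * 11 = 1409804/4761 = 296.12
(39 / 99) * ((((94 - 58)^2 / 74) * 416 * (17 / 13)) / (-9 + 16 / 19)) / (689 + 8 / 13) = -377305344/565557025 = -0.67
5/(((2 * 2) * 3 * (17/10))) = 0.25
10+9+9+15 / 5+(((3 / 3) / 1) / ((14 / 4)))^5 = 521049/16807 = 31.00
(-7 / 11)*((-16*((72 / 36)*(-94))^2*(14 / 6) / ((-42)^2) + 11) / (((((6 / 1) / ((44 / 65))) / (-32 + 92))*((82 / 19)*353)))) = 10586572/5080023 = 2.08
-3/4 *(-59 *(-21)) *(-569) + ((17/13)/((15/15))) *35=27497029/52 = 528789.02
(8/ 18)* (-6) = -2.67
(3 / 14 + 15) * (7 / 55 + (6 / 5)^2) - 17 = 26353/3850 = 6.84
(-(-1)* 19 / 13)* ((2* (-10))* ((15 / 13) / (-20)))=285/169 = 1.69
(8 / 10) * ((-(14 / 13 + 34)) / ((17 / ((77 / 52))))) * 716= -25140192/14365 = -1750.10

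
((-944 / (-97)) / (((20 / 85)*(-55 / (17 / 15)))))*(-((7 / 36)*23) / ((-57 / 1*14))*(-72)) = 0.34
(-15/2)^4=50625/16 = 3164.06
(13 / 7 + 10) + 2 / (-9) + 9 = 1300/63 = 20.63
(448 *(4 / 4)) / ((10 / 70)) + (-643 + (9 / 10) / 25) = 623259/250 = 2493.04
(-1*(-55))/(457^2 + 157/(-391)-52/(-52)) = 21505/81660193 = 0.00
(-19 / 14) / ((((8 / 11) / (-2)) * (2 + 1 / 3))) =627/392 = 1.60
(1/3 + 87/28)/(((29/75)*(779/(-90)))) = -325125/316274 = -1.03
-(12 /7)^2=-2.94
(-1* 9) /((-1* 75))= 0.12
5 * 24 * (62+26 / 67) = 501600/67 = 7486.57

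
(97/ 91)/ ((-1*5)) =-97/455 = -0.21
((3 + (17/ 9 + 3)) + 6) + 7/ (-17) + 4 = 2674/153 = 17.48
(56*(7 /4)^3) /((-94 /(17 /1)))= -40817/752 = -54.28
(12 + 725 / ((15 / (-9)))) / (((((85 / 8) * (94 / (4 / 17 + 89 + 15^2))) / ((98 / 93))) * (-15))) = 2094064/223975 = 9.35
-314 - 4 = -318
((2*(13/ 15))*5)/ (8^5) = 13/49152 = 0.00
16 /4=4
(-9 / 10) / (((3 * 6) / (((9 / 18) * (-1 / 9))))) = 1/360 = 0.00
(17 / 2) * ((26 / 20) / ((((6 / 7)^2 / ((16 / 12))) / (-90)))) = -10829/6 = -1804.83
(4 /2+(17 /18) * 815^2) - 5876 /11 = 124104703/198 = 626791.43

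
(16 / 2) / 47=8/47 = 0.17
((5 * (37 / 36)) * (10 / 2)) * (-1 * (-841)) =777925/36 = 21609.03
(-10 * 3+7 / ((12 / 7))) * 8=-622/3 = -207.33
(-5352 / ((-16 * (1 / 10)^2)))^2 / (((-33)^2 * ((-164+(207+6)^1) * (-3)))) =-124322500/17787 = -6989.51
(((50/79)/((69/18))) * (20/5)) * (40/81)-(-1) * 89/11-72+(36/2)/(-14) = -245044180/3777543 = -64.87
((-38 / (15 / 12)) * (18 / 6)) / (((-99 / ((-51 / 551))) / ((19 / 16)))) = -323/3190 = -0.10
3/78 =1/26 = 0.04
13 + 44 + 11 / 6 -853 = -4765/6 = -794.17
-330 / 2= -165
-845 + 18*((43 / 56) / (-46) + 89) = 974629/1288 = 756.70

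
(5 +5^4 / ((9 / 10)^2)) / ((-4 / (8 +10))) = -62905/18 = -3494.72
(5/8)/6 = 5/48 = 0.10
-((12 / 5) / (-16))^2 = -9/400 = -0.02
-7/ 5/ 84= -0.02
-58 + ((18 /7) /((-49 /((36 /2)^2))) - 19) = -32243/343 = -94.00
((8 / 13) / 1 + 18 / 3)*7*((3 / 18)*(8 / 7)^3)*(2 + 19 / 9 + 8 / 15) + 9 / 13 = 4660879/85995 = 54.20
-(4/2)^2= -4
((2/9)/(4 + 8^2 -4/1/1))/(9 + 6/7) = 7/19872 = 0.00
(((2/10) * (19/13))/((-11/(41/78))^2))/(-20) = -31939/957013200 = 0.00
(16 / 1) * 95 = 1520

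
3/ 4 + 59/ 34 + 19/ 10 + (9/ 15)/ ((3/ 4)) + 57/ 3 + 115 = 47323/340 = 139.19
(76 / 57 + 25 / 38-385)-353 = -83905/114 = -736.01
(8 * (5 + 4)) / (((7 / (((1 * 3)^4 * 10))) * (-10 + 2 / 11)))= -5940/7 = -848.57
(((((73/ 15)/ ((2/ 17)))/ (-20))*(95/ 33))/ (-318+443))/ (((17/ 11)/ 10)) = -1387/4500 = -0.31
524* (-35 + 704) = 350556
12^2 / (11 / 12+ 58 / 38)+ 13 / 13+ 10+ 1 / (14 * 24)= 13090781/187152 = 69.95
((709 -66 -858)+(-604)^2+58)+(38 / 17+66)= 6200363/17 = 364727.24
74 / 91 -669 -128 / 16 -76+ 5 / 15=-751.85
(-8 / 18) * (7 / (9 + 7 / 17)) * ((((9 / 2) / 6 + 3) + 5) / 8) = -0.36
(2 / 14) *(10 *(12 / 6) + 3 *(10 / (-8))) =65/28 = 2.32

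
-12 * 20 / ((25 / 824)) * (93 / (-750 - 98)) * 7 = 6072.72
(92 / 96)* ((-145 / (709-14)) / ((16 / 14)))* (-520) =303485/3336 = 90.97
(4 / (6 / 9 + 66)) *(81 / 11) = 243/550 = 0.44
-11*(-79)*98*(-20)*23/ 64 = -4896815/8 = -612101.88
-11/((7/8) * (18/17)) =-748/63 = -11.87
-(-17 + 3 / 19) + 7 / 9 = 17.62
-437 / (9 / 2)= -874/9 = -97.11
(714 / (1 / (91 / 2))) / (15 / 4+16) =129948/79 = 1644.91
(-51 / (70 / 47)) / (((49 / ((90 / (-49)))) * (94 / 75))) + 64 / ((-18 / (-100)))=107874625/302526 = 356.58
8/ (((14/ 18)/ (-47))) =-3384/7 = -483.43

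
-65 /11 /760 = -13/1672 = -0.01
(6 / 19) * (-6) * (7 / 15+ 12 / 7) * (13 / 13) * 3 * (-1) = 8244/665 = 12.40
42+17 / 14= 43.21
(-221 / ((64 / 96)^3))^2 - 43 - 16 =35601313/64 = 556270.52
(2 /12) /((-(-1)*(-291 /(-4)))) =2/873 = 0.00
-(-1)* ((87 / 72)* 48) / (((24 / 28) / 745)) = 151235/3 = 50411.67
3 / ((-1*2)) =-3/2 = -1.50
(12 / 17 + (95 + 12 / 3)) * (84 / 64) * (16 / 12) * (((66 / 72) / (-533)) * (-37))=1609685/144976 = 11.10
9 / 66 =3/22 = 0.14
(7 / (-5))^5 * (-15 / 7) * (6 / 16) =21609/5000 = 4.32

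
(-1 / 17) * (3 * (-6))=18/17 = 1.06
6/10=3/5 = 0.60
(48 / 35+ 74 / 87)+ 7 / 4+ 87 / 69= 1465937/280140 = 5.23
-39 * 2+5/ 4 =-307/4 = -76.75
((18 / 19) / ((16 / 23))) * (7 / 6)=1.59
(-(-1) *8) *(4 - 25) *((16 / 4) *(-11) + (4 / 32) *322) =630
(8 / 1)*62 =496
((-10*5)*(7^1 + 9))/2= -400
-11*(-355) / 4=3905/4 = 976.25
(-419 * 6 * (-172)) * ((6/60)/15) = 72068/25 = 2882.72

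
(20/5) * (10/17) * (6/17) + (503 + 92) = 172195/289 = 595.83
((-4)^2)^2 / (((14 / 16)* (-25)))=-2048/175 = -11.70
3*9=27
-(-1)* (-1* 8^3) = -512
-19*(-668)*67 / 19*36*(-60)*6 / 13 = -580037760/13 = -44618289.23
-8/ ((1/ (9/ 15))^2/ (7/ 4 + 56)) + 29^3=605567/25 = 24222.68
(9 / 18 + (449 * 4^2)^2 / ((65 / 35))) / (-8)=-722537997/208 = -3473740.37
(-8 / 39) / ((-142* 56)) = 1/38766 = 0.00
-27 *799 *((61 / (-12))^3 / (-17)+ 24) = -43804235/64 = -684441.17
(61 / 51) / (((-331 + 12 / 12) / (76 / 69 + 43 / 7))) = -213439/8128890 = -0.03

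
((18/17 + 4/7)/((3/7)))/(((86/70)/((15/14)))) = 2425/731 = 3.32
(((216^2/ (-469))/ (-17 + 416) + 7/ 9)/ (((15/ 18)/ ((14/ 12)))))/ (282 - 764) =-1231/801990 = 0.00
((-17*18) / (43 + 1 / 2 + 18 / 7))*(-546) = 779688/215 = 3626.46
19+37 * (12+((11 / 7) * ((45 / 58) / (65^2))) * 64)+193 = 656.68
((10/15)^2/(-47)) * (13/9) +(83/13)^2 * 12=489.15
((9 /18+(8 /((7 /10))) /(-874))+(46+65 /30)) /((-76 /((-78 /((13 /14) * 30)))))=223247/124545 = 1.79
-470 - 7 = -477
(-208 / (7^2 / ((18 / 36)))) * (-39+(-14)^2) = -16328/49 = -333.22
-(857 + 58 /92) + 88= -35403/46 = -769.63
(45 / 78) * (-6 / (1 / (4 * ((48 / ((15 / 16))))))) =-708.92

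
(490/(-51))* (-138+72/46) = 512540/391 = 1310.84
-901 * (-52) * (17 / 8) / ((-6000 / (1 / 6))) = -199121/72000 = -2.77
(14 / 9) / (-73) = -14/657 = -0.02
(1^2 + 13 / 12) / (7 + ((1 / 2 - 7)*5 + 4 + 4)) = -5/42 = -0.12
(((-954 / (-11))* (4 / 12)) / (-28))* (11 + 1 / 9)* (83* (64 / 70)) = -1407680/1617 = -870.55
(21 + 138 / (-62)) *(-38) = -22116/31 = -713.42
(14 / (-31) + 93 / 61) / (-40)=-2029/75640 = -0.03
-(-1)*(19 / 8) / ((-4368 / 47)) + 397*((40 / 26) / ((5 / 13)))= 55490179/34944 = 1587.97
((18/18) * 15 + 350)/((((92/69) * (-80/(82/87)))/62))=-92783/464 = -199.96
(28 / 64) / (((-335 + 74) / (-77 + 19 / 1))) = 7/72 = 0.10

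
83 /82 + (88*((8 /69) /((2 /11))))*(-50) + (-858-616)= -24209365/5658 = -4278.78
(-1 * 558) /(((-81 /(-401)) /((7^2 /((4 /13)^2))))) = -102941111/72 = -1429737.65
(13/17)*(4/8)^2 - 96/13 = -6359/884 = -7.19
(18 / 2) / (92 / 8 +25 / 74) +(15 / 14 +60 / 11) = 40956/5621 = 7.29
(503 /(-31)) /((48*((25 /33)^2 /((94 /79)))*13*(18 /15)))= -2860561/63674000 = -0.04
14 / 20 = 7/10 = 0.70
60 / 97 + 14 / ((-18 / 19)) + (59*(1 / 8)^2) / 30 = -7893871/558720 = -14.13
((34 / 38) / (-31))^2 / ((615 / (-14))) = -4046/213356415 = 0.00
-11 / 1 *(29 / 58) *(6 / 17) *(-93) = 3069/17 = 180.53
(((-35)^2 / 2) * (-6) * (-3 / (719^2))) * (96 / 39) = 352800/6720493 = 0.05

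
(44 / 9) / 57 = 44/513 = 0.09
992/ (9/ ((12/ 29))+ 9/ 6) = 128/3 = 42.67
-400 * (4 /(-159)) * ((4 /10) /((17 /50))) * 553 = 17696000/2703 = 6546.80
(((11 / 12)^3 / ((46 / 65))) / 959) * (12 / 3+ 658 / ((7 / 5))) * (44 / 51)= 75181535/161986608 = 0.46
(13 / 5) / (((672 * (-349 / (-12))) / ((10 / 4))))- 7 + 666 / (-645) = -67502181/8403920 = -8.03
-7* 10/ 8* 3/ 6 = -35/8 = -4.38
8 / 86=4/43 = 0.09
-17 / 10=-1.70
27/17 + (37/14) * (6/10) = 3777/1190 = 3.17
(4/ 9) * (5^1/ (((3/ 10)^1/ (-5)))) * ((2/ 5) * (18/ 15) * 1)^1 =-160/9 = -17.78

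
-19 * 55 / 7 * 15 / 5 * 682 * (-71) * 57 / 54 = 480709405/21 = 22890924.05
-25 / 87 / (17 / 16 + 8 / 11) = -880/5481 = -0.16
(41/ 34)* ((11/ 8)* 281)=126731/272 = 465.92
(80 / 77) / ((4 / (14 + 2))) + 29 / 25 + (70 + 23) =189258/1925 = 98.32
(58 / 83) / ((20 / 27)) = 783/830 = 0.94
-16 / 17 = -0.94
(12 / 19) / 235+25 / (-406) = -106753/1812790 = -0.06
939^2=881721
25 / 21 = 1.19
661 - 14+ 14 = 661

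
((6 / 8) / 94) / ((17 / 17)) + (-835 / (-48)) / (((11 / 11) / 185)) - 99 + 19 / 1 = 7079863/2256 = 3138.24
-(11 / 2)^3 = -1331/8 = -166.38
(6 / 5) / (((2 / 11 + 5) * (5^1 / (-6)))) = -132/475 = -0.28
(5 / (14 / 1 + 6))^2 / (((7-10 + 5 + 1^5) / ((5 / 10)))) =1/96 = 0.01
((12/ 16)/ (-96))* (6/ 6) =-1/128 = -0.01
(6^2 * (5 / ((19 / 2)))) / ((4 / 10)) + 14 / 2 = 1033/19 = 54.37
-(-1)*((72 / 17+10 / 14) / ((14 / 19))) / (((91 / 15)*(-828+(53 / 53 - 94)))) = -55955/46543042 = 0.00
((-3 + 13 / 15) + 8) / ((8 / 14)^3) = 3773/120 = 31.44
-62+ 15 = -47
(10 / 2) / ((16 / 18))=5.62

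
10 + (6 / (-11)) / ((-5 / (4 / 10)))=2762/275 = 10.04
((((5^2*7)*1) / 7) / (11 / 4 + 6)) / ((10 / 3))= 6/7 = 0.86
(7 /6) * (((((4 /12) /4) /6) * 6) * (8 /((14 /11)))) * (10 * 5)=275/9 = 30.56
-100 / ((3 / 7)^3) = -34300/27 = -1270.37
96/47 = 2.04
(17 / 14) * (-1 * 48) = -408/7 = -58.29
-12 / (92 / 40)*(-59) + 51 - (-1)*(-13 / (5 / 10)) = 7655/23 = 332.83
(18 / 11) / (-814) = -9/4477 = 0.00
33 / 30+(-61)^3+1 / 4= -4539593/20 = -226979.65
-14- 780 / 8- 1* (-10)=-203/2 = -101.50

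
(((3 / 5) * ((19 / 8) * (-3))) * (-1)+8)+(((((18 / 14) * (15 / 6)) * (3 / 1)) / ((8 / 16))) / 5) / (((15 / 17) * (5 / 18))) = 39217/1400 = 28.01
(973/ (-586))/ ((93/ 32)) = -0.57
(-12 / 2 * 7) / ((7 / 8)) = -48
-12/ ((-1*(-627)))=-4/209 = -0.02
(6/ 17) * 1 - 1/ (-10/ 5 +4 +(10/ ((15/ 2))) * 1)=9/170 = 0.05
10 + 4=14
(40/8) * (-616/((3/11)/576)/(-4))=1626240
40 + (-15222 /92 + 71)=-2505/46 = -54.46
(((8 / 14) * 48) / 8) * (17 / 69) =136/161 = 0.84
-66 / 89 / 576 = -11/8544 = 0.00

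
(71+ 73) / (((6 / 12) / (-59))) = -16992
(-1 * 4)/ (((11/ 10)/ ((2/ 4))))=-20/11 = -1.82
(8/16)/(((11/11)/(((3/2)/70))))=3/280 = 0.01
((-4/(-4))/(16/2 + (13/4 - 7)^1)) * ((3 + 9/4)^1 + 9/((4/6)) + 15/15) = 79/17 = 4.65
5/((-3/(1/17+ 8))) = -685/51 = -13.43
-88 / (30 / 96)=-1408/5 = -281.60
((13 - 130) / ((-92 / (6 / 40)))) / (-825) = -117/506000 = 0.00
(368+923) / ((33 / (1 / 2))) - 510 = -32369/66 = -490.44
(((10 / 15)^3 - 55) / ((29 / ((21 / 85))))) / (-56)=1477/177480 = 0.01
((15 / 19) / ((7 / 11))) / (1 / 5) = 825/133 = 6.20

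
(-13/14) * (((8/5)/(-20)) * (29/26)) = 29/350 = 0.08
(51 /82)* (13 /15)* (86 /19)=9503/3895 = 2.44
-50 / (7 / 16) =-800/7 = -114.29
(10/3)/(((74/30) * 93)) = 50/3441 = 0.01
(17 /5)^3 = 4913/125 = 39.30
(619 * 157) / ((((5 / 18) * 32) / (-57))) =-49854879/80 = -623185.99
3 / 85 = 0.04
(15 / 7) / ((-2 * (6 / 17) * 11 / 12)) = -255/77 = -3.31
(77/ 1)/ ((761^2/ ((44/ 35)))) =484/2895605 = 0.00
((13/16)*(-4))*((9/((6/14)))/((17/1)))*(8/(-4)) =273/34 = 8.03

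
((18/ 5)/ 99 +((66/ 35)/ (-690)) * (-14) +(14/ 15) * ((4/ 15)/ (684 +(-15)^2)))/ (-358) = -77512/370492947 = 0.00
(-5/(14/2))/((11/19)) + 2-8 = -557/77 = -7.23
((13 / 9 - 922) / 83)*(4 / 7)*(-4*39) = 988.69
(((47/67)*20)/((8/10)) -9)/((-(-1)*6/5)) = 1430/201 = 7.11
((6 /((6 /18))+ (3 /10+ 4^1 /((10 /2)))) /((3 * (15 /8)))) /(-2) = -382/225 = -1.70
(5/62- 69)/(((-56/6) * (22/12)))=38457/9548 = 4.03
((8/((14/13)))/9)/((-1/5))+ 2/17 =-4294/1071 = -4.01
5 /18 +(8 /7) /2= 107/126 = 0.85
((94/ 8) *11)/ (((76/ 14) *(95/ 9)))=32571/14440 = 2.26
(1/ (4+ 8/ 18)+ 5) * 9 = 1881/40 = 47.02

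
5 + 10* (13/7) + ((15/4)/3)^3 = 11435/448 = 25.52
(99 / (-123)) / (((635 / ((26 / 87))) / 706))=-201916/755015 = -0.27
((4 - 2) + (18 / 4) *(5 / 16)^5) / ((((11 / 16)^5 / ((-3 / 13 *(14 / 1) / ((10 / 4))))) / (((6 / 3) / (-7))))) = 4.84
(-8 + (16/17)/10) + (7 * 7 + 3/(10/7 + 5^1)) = 41.56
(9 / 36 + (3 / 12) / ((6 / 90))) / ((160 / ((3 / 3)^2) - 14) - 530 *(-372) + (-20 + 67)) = 4/197353 = 0.00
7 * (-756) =-5292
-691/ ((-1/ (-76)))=-52516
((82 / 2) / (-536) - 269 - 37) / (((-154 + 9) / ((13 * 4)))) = 2132741/19430 = 109.77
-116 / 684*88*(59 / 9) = -150568/1539 = -97.83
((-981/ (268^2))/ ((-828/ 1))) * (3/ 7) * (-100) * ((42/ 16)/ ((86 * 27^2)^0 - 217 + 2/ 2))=4905/568271488 = 0.00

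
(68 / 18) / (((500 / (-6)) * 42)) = -17/15750 = 0.00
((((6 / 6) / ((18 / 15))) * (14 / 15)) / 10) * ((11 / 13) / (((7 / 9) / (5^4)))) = 1375/26 = 52.88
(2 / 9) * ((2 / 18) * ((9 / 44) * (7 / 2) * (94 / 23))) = 329/4554 = 0.07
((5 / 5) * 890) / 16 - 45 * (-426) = 153805/8 = 19225.62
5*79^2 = 31205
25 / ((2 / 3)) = 75/2 = 37.50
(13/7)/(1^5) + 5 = 48/7 = 6.86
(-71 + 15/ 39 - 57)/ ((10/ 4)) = -3318/65 = -51.05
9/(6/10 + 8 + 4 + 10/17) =765/1121 = 0.68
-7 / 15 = -0.47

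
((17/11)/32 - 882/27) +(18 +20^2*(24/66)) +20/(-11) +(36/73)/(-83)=825458321/6398304 = 129.01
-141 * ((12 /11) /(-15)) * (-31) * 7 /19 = -122388/1045 = -117.12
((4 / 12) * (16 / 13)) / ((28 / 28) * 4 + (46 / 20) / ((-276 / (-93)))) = 0.09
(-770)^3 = -456533000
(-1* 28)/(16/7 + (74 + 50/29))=-1421/3959 = -0.36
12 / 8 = 3/2 = 1.50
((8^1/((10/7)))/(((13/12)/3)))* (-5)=-1008/13 = -77.54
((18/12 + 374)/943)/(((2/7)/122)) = 320677/1886 = 170.03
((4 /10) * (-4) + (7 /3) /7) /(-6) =19/90 = 0.21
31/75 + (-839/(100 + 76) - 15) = -255469/13200 = -19.35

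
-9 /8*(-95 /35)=171/56 = 3.05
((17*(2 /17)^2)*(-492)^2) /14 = 484128/119 = 4068.30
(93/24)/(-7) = -31/56 = -0.55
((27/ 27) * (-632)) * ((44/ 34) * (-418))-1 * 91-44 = 5809577/17 = 341739.82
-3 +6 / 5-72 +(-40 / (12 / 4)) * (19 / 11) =-15977/165 = -96.83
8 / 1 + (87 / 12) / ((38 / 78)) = 1739/76 = 22.88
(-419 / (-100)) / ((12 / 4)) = 419/300 = 1.40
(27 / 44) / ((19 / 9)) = 243/836 = 0.29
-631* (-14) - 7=8827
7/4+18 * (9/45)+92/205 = 951/164 = 5.80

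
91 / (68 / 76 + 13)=6.55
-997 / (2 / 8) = -3988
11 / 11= 1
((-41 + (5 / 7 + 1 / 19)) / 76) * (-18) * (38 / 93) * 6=23.36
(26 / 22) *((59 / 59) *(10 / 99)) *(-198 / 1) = -23.64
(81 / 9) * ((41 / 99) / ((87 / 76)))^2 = 9709456/8242641 = 1.18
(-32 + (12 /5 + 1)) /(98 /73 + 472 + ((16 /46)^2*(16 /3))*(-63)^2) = -5522231/585879810 = -0.01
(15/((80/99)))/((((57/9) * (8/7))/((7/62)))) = 0.29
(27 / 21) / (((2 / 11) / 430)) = 21285/7 = 3040.71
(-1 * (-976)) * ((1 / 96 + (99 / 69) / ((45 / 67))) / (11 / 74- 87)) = -53488643/2217315 = -24.12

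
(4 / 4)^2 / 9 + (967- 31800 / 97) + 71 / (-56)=31190945/48888 = 638.01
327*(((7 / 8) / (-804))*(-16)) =763/134 = 5.69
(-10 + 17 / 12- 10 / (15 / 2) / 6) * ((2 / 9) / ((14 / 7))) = -317/324 = -0.98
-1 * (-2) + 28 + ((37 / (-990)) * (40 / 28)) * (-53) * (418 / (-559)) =981992/35217 = 27.88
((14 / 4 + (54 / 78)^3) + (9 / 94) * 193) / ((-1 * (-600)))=575941/15488850 = 0.04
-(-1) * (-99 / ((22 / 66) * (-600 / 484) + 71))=-1331/949 = -1.40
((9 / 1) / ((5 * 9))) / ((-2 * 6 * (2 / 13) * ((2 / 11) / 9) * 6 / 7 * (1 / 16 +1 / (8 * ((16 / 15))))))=-4004/115 = -34.82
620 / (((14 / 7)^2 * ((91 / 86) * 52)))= 6665/2366 = 2.82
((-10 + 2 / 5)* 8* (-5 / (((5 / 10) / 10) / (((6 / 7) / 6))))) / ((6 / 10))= 12800/7 = 1828.57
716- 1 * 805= -89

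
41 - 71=-30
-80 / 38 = -40/19 = -2.11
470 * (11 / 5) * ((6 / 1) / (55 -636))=-6204/581 = -10.68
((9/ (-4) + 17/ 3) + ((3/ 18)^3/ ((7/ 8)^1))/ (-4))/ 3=1291/1134 = 1.14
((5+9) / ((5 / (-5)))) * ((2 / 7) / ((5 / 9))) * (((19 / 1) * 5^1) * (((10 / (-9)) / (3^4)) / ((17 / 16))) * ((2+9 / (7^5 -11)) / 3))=5376160/912951 = 5.89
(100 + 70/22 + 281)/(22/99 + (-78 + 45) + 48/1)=38034/1507 = 25.24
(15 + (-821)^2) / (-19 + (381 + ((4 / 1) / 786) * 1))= 66226002/35567 = 1862.01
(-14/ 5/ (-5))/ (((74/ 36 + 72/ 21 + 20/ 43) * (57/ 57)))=75852/805825 = 0.09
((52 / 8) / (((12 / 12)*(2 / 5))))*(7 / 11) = 455/44 = 10.34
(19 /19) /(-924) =-1/924 = 0.00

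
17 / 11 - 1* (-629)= 6936/11 = 630.55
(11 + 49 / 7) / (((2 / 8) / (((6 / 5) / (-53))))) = -432/265 = -1.63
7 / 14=1/2 = 0.50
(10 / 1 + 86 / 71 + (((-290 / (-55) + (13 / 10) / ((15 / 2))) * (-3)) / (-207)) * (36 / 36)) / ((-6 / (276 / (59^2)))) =-91262606/611698725 = -0.15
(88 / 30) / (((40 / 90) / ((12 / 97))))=396/485 = 0.82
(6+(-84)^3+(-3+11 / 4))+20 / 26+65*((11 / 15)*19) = -92319523/156 = -591791.81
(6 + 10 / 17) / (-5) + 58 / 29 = 58/85 = 0.68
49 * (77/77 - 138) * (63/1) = -422919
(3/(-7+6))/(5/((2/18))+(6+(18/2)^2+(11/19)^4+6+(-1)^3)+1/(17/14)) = -6646371/305591000 = -0.02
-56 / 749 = -8/107 = -0.07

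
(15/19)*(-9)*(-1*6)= 810/19 = 42.63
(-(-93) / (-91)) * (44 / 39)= -1364/1183 = -1.15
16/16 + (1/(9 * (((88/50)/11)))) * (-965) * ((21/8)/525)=-677/288 = -2.35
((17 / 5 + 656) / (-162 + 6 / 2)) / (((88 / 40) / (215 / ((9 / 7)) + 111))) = -2751896/5247 = -524.47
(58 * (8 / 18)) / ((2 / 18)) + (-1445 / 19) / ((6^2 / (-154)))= 557.34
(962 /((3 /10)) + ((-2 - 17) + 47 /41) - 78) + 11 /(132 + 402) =68108591/21894 = 3110.83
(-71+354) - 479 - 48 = -244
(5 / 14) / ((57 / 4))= 10/399 = 0.03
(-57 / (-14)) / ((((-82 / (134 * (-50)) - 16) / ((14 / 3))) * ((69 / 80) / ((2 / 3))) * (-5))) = 2036800/11086713 = 0.18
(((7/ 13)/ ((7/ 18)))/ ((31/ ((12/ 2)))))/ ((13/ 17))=1836/5239 = 0.35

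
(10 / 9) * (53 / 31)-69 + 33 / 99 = -18628/279 = -66.77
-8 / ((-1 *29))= 0.28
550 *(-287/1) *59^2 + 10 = -549475840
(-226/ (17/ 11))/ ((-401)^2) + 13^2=461978787/2733617 = 169.00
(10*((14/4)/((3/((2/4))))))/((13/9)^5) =688905/742586 = 0.93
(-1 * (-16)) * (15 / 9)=80/3 = 26.67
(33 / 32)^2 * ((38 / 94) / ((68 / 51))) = 62073/192512 = 0.32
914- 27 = 887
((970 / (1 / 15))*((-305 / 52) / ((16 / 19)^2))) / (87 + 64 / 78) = -96121665/70144 = -1370.35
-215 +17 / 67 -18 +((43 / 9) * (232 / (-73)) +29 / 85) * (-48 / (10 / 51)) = 415835102/122275 = 3400.82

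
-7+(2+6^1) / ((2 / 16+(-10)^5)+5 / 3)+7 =-192/2399957 = 0.00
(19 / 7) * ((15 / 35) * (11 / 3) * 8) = 1672/49 = 34.12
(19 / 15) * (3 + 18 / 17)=437/85 = 5.14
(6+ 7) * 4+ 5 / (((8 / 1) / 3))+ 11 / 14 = 3061/56 = 54.66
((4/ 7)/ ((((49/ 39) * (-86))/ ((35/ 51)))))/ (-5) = 26/35819 = 0.00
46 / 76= 23/38 = 0.61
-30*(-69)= 2070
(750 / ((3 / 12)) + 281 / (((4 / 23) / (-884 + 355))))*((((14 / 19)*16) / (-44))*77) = 333878846/19 = 17572570.84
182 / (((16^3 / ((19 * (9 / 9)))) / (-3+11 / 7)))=-1235/1024 = -1.21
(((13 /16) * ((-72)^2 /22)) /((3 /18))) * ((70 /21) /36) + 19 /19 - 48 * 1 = 653/11 = 59.36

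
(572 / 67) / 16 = 0.53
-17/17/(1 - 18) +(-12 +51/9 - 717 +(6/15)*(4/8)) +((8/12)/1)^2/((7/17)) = -3866284/5355 = -722.00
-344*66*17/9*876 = -37567552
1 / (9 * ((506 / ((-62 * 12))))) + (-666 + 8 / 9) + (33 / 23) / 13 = -19689523/29601 = -665.16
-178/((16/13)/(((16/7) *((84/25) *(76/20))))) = -527592/125 = -4220.74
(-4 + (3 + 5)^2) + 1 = 61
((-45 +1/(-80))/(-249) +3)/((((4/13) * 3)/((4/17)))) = 823693/1015920 = 0.81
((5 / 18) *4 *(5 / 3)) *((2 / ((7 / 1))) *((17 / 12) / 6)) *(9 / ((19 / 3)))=425/2394 = 0.18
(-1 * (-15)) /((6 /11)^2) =605/12 = 50.42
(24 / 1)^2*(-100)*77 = -4435200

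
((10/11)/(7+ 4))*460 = 4600/121 = 38.02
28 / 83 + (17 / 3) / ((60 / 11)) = 20561/14940 = 1.38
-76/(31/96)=-7296/31 = -235.35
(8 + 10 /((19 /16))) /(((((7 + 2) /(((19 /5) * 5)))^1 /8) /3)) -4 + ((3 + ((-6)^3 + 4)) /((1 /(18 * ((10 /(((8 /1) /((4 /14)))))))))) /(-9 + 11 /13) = 736641/742 = 992.78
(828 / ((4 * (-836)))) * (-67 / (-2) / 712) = -13869/1190464 = -0.01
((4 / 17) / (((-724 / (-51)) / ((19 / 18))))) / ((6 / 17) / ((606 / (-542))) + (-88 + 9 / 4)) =-65246/320966757 = 0.00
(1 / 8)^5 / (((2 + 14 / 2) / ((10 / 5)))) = 1/147456 = 0.00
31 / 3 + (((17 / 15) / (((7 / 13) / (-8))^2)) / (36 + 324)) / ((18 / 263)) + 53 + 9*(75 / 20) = 127686709/1190700 = 107.24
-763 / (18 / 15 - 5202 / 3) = 3815/8664 = 0.44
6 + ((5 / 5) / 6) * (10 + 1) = 47/6 = 7.83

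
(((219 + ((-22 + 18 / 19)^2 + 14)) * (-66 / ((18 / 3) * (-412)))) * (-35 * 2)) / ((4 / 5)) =-469917525/297464 = -1579.75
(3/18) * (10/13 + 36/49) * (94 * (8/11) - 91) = -39757/7007 = -5.67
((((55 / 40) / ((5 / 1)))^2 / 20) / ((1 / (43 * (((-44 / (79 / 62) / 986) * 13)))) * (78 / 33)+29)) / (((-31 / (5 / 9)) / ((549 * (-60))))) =38403343/496855840 = 0.08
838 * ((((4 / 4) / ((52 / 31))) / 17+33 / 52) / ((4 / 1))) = 31006/221 = 140.30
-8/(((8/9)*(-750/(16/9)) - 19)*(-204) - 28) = -2/20087 = 0.00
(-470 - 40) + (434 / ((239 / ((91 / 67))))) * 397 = 7512488/16013 = 469.15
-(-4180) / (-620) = -209/31 = -6.74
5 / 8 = 0.62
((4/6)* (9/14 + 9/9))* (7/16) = 23/48 = 0.48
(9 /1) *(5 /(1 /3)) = 135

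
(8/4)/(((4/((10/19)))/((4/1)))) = 20/19 = 1.05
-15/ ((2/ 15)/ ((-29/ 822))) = 2175/548 = 3.97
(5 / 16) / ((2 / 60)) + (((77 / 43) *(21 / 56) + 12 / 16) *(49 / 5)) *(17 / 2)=439587/3440 = 127.79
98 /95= 1.03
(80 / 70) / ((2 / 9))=36/7 = 5.14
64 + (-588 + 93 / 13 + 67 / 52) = -26809/52 = -515.56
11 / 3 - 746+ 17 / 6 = -1479/2 = -739.50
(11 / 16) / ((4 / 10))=55/32 = 1.72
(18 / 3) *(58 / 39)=116/13 = 8.92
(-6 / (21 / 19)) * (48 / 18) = -304/21 = -14.48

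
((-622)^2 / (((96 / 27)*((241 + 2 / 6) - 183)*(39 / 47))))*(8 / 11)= 40912983/25025 = 1634.88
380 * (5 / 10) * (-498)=-94620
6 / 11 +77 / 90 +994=985447/990 = 995.40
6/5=1.20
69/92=3/4 = 0.75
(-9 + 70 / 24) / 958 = -73/11496 = -0.01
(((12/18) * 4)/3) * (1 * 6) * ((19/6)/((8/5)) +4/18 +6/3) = 605/27 = 22.41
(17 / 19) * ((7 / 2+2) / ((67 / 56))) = 5236/1273 = 4.11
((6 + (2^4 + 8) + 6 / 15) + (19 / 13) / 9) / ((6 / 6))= 17879/585 = 30.56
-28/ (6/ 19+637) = -532/12109 = -0.04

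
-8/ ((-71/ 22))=176/71 = 2.48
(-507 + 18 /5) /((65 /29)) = -72993/325 = -224.59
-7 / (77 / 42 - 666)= 42/3985 = 0.01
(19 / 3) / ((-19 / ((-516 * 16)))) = 2752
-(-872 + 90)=782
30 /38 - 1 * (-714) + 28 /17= 231409/323 = 716.44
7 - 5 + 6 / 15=12/5 = 2.40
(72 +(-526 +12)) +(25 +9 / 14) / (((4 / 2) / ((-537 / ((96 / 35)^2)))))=-16676971/12288 = -1357.18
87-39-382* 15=-5682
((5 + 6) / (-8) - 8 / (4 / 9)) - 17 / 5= -911/40 = -22.78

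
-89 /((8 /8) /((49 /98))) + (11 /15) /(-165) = -20027/450 = -44.50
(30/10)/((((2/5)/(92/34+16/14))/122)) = 419070/119 = 3521.60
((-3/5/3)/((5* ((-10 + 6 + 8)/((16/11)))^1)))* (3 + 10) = -52/275 = -0.19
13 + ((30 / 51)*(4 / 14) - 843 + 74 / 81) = -7989944/9639 = -828.92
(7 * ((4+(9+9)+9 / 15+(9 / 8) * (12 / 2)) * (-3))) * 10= -12327/2 = -6163.50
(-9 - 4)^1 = -13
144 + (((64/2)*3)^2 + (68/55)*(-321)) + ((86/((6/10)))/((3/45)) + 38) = 613312/55 = 11151.13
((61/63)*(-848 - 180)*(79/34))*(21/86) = -1238483/2193 = -564.74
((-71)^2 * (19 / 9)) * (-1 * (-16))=1532464/9 = 170273.78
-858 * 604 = -518232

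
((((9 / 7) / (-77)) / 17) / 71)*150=-1350/650573 = 0.00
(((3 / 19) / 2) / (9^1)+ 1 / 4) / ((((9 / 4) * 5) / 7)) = 413/2565 = 0.16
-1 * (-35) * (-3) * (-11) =1155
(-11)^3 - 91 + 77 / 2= -2767/2 = -1383.50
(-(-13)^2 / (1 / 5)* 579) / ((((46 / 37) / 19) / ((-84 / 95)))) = 152060454/23 = 6611324.09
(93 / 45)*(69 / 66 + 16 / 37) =12431/4070 = 3.05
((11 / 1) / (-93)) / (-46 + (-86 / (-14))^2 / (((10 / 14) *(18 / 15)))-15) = 154/22103 = 0.01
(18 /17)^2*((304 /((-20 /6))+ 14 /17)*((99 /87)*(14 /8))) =-201.77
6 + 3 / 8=51/8 = 6.38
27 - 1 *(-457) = 484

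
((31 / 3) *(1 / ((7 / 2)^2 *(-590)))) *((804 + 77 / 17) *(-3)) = 170438/49147 = 3.47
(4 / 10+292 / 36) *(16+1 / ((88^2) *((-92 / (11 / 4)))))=529197611/3886080 = 136.18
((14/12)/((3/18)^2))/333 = 14/111 = 0.13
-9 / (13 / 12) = -108/13 = -8.31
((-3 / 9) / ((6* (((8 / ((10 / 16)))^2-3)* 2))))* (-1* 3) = 25/48252 = 0.00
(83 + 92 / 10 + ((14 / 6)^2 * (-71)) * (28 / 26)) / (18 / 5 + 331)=-189593/195741 = -0.97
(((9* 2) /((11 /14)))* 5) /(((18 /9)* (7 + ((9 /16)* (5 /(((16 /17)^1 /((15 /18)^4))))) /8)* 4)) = 46448640/23292599 = 1.99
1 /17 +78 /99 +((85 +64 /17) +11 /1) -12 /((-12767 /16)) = 42395029/421311 = 100.63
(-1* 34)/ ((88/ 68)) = -289/11 = -26.27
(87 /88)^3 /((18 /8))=73167/170368 = 0.43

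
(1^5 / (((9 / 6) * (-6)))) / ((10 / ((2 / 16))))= -1/720 = 0.00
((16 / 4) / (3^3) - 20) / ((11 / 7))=-3752/297 = -12.63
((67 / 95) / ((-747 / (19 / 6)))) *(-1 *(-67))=-0.20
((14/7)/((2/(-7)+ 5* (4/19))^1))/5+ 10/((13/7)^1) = 19579/3315 = 5.91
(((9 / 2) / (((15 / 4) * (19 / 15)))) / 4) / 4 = 9/152 = 0.06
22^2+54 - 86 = 452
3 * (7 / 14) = 3/2 = 1.50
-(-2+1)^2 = -1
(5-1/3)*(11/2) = 77/3 = 25.67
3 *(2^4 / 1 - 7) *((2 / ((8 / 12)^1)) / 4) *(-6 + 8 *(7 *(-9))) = -20655/2 = -10327.50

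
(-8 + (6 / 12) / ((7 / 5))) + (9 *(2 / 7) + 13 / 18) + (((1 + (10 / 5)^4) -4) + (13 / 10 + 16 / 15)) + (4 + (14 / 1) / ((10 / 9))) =17399/630 = 27.62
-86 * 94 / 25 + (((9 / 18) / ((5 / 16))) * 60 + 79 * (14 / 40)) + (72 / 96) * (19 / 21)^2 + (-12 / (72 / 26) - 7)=-257776/1225 = -210.43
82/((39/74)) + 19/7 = 43217/273 = 158.30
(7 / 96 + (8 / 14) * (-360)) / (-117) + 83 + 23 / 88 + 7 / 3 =75547873/864864 = 87.35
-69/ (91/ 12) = -828/91 = -9.10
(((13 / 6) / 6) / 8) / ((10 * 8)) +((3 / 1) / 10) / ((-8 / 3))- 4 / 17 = -136003/391680 = -0.35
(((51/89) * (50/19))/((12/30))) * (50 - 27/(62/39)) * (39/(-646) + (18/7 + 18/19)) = 134886375/313348 = 430.47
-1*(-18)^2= -324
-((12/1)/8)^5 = -7.59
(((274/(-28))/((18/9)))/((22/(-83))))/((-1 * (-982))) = 11371/604912 = 0.02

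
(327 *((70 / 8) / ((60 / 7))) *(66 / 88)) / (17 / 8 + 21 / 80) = 80115/764 = 104.86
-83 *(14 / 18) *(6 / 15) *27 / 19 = -3486/95 = -36.69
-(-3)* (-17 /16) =-3.19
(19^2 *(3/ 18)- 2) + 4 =373/6 = 62.17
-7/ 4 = -1.75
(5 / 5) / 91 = 1/91 = 0.01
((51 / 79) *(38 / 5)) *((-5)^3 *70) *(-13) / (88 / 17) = 187380375/1738 = 107813.79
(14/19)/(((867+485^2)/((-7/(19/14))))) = -343/21307303 = 0.00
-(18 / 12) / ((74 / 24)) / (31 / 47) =-846/1147 = -0.74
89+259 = 348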